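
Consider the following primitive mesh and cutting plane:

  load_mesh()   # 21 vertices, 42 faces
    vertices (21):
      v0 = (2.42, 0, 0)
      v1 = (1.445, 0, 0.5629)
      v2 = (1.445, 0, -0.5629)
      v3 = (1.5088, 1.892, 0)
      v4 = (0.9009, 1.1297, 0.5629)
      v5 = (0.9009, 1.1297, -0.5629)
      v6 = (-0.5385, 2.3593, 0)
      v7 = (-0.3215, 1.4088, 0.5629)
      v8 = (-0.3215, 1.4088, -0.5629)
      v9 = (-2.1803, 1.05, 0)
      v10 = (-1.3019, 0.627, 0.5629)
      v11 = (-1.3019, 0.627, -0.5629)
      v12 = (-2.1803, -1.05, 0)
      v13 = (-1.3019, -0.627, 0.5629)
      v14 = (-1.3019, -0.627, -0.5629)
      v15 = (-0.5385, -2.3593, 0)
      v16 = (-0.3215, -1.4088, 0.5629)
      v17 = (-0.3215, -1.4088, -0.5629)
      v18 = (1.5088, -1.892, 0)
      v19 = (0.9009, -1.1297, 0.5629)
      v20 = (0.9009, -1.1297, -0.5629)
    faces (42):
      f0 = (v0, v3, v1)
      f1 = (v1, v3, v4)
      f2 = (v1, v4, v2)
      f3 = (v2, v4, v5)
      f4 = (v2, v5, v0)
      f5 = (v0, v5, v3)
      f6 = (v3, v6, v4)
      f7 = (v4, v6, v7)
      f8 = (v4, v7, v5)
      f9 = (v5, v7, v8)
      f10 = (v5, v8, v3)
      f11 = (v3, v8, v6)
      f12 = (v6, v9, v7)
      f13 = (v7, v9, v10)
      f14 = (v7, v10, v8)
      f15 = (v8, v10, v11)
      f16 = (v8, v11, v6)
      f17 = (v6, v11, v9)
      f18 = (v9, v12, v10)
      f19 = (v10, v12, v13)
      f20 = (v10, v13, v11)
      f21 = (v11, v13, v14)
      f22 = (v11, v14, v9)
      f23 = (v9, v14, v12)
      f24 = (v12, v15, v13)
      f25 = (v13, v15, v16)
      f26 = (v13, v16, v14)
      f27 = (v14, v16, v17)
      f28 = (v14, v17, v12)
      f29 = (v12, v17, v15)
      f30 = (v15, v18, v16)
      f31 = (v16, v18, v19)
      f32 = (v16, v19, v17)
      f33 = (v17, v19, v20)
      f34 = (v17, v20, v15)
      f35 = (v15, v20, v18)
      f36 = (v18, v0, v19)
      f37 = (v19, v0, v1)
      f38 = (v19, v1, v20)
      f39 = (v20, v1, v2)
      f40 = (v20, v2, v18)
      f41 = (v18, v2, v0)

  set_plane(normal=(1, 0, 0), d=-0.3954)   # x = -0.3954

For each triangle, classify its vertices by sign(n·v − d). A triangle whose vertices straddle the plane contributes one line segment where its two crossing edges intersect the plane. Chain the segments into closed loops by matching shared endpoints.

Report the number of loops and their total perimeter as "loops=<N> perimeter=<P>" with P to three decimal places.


Straddling triangles (16 of 42):
  (v3,v6,v4) [+-+] → (-0.3954, 2.32664, 0)–(-0.3954, 2.23706, 0.0559615)  len=0.1056
  (v4,v6,v7) [+-+] → (-0.3954, 2.23706, 0.0559615)–(-0.3954, 1.7325, 0.371203)  len=0.5949
  (v3,v8,v6) [++-] → (-0.3954, 1.7325, -0.371203)–(-0.3954, 2.32664, 0)  len=0.7006
  (v6,v9,v7) [--+] → (-0.3954, 1.39454, 0.540521)–(-0.3954, 1.7325, 0.371203)  len=0.3780
  (v7,v9,v10) [+--] → (-0.3954, 1.39454, 0.540521)–(-0.3954, 1.34987, 0.5629)  len=0.0500
  (v7,v10,v8) [+-+] → (-0.3954, 1.34987, 0.5629)–(-0.3954, 1.34987, -0.47804)  len=1.0409
  (v8,v10,v11) [+--] → (-0.3954, 1.34987, -0.47804)–(-0.3954, 1.34987, -0.5629)  len=0.0849
  (v8,v11,v6) [+--] → (-0.3954, 1.34987, -0.5629)–(-0.3954, 1.7325, -0.371203)  len=0.4280
  (v13,v15,v16) [--+] → (-0.3954, -1.7325, 0.371203)–(-0.3954, -1.34987, 0.5629)  len=0.4280
  (v13,v16,v14) [-+-] → (-0.3954, -1.34987, 0.5629)–(-0.3954, -1.34987, 0.47804)  len=0.0849
  (v14,v16,v17) [-++] → (-0.3954, -1.34987, 0.47804)–(-0.3954, -1.34987, -0.5629)  len=1.0409
  (v14,v17,v12) [-+-] → (-0.3954, -1.34987, -0.5629)–(-0.3954, -1.39454, -0.540521)  len=0.0500
  (v12,v17,v15) [-+-] → (-0.3954, -1.39454, -0.540521)–(-0.3954, -1.7325, -0.371203)  len=0.3780
  (v15,v18,v16) [-++] → (-0.3954, -2.32664, 0)–(-0.3954, -1.7325, 0.371203)  len=0.7006
  (v17,v20,v15) [++-] → (-0.3954, -2.23706, -0.0559615)–(-0.3954, -1.7325, -0.371203)  len=0.5949
  (v15,v20,v18) [-++] → (-0.3954, -2.23706, -0.0559615)–(-0.3954, -2.32664, 0)  len=0.1056

Chained into 2 loop(s):
  loop 1: 8 segments, perimeter = 3.3829
  loop 2: 8 segments, perimeter = 3.3829
Total perimeter = 6.766

loops=2 perimeter=6.766


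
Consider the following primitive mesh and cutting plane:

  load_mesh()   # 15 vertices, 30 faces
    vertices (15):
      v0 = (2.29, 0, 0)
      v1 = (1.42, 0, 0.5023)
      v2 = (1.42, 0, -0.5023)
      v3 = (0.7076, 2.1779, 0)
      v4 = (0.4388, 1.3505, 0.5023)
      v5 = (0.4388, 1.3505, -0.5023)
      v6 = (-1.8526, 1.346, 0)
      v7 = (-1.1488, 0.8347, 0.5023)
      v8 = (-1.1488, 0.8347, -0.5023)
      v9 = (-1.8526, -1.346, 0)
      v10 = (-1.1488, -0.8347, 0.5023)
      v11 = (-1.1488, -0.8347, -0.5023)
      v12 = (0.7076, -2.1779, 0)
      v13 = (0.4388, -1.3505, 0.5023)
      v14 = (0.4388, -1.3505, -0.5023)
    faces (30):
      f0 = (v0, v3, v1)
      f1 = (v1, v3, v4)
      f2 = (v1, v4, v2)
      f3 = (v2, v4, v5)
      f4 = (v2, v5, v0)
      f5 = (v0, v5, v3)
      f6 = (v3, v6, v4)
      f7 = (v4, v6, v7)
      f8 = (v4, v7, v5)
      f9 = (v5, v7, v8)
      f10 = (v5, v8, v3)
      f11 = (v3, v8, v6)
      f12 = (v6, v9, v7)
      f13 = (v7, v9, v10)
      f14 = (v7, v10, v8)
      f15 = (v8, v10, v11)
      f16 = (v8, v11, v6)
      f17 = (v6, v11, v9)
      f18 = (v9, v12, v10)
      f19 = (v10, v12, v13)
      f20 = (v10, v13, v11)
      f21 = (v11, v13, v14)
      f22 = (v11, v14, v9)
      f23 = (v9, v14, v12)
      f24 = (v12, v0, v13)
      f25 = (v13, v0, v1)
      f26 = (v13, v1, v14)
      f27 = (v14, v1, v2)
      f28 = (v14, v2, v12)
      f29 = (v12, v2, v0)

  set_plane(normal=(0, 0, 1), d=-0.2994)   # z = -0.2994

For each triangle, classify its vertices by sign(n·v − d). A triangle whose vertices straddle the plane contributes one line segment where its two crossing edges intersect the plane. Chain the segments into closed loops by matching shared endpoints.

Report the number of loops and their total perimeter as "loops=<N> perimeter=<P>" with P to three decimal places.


Straddling triangles (20 of 30):
  (v1,v4,v2) [++-] → (1.22183, 0.272762, -0.2994)–(1.42, 0, -0.2994)  len=0.3372
  (v2,v4,v5) [-+-] → (1.22183, 0.272762, -0.2994)–(0.4388, 1.3505, -0.2994)  len=1.3322
  (v2,v5,v0) [--+] → (1.18658, 0.804977, -0.2994)–(1.77143, 0, -0.2994)  len=0.9950
  (v0,v5,v3) [+-+] → (1.18658, 0.804977, -0.2994)–(0.54738, 1.68472, -0.2994)  len=1.0874
  (v4,v7,v5) [++-] → (0.118151, 1.24632, -0.2994)–(0.4388, 1.3505, -0.2994)  len=0.3371
  (v5,v7,v8) [-+-] → (0.118151, 1.24632, -0.2994)–(-1.1488, 0.8347, -0.2994)  len=1.3321
  (v5,v8,v3) [--+] → (-0.398922, 1.37727, -0.2994)–(0.54738, 1.68472, -0.2994)  len=0.9950
  (v3,v8,v6) [+-+] → (-0.398922, 1.37727, -0.2994)–(-1.43309, 1.04124, -0.2994)  len=1.0874
  (v7,v10,v8) [++-] → (-1.1488, 0.49753, -0.2994)–(-1.1488, 0.8347, -0.2994)  len=0.3372
  (v8,v10,v11) [-+-] → (-1.1488, 0.49753, -0.2994)–(-1.1488, -0.8347, -0.2994)  len=1.3322
  (v8,v11,v6) [--+] → (-1.43309, 0.046176, -0.2994)–(-1.43309, 1.04124, -0.2994)  len=0.9951
  (v6,v11,v9) [+-+] → (-1.43309, 0.046176, -0.2994)–(-1.43309, -1.04124, -0.2994)  len=1.0874
  (v10,v13,v11) [++-] → (-0.828151, -0.938877, -0.2994)–(-1.1488, -0.8347, -0.2994)  len=0.3371
  (v11,v13,v14) [-+-] → (-0.828151, -0.938877, -0.2994)–(0.4388, -1.3505, -0.2994)  len=1.3321
  (v11,v14,v9) [--+] → (-0.486792, -1.34868, -0.2994)–(-1.43309, -1.04124, -0.2994)  len=0.9950
  (v9,v14,v12) [+-+] → (-0.486792, -1.34868, -0.2994)–(0.54738, -1.68472, -0.2994)  len=1.0874
  (v13,v1,v14) [++-] → (0.636974, -1.07774, -0.2994)–(0.4388, -1.3505, -0.2994)  len=0.3372
  (v14,v1,v2) [-+-] → (0.636974, -1.07774, -0.2994)–(1.42, 0, -0.2994)  len=1.3322
  (v14,v2,v12) [--+] → (1.13223, -0.879745, -0.2994)–(0.54738, -1.68472, -0.2994)  len=0.9950
  (v12,v2,v0) [+-+] → (1.13223, -0.879745, -0.2994)–(1.77143, 0, -0.2994)  len=1.0874

Chained into 2 loop(s):
  loop 1: 10 segments, perimeter = 8.3466
  loop 2: 10 segments, perimeter = 10.4121
Total perimeter = 18.759

loops=2 perimeter=18.759


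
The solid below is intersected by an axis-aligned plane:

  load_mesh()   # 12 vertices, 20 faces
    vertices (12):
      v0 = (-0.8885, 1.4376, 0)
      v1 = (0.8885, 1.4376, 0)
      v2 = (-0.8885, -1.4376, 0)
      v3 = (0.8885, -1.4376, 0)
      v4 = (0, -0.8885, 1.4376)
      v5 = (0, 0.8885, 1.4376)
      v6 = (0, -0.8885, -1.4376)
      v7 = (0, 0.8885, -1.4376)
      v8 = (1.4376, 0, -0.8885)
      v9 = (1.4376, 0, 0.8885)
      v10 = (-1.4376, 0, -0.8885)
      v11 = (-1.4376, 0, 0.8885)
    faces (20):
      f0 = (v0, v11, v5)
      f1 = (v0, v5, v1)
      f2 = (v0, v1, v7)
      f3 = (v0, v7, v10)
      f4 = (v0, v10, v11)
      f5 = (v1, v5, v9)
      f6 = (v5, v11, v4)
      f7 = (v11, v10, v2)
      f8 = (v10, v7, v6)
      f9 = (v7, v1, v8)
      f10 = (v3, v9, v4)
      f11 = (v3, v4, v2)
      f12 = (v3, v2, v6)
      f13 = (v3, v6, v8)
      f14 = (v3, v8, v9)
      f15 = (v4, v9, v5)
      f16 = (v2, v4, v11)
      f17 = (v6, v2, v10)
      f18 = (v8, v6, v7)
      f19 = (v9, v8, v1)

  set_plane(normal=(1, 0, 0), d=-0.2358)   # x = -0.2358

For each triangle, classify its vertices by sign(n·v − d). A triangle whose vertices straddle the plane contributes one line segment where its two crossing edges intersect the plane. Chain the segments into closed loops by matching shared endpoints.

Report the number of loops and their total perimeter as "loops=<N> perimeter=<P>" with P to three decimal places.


Straddling triangles (10 of 20):
  (v0,v11,v5) [--+] → (-0.2358, 0.742765, 1.34753)–(-0.2358, 1.03423, 1.05607)  len=0.4122
  (v0,v5,v1) [-++] → (-0.2358, 1.03423, 1.05607)–(-0.2358, 1.4376, 0)  len=1.1305
  (v0,v1,v7) [-++] → (-0.2358, 1.4376, 0)–(-0.2358, 1.03423, -1.05607)  len=1.1305
  (v0,v7,v10) [-+-] → (-0.2358, 1.03423, -1.05607)–(-0.2358, 0.742765, -1.34753)  len=0.4122
  (v5,v11,v4) [+-+] → (-0.2358, 0.742765, 1.34753)–(-0.2358, -0.742765, 1.34753)  len=1.4855
  (v10,v7,v6) [-++] → (-0.2358, 0.742765, -1.34753)–(-0.2358, -0.742765, -1.34753)  len=1.4855
  (v3,v4,v2) [++-] → (-0.2358, -1.03423, 1.05607)–(-0.2358, -1.4376, 0)  len=1.1305
  (v3,v2,v6) [+-+] → (-0.2358, -1.4376, 0)–(-0.2358, -1.03423, -1.05607)  len=1.1305
  (v2,v4,v11) [-+-] → (-0.2358, -1.03423, 1.05607)–(-0.2358, -0.742765, 1.34753)  len=0.4122
  (v6,v2,v10) [+--] → (-0.2358, -1.03423, -1.05607)–(-0.2358, -0.742765, -1.34753)  len=0.4122

Chained into 1 loop(s):
  loop 1: 10 segments, perimeter = 9.1418
Total perimeter = 9.142

loops=1 perimeter=9.142


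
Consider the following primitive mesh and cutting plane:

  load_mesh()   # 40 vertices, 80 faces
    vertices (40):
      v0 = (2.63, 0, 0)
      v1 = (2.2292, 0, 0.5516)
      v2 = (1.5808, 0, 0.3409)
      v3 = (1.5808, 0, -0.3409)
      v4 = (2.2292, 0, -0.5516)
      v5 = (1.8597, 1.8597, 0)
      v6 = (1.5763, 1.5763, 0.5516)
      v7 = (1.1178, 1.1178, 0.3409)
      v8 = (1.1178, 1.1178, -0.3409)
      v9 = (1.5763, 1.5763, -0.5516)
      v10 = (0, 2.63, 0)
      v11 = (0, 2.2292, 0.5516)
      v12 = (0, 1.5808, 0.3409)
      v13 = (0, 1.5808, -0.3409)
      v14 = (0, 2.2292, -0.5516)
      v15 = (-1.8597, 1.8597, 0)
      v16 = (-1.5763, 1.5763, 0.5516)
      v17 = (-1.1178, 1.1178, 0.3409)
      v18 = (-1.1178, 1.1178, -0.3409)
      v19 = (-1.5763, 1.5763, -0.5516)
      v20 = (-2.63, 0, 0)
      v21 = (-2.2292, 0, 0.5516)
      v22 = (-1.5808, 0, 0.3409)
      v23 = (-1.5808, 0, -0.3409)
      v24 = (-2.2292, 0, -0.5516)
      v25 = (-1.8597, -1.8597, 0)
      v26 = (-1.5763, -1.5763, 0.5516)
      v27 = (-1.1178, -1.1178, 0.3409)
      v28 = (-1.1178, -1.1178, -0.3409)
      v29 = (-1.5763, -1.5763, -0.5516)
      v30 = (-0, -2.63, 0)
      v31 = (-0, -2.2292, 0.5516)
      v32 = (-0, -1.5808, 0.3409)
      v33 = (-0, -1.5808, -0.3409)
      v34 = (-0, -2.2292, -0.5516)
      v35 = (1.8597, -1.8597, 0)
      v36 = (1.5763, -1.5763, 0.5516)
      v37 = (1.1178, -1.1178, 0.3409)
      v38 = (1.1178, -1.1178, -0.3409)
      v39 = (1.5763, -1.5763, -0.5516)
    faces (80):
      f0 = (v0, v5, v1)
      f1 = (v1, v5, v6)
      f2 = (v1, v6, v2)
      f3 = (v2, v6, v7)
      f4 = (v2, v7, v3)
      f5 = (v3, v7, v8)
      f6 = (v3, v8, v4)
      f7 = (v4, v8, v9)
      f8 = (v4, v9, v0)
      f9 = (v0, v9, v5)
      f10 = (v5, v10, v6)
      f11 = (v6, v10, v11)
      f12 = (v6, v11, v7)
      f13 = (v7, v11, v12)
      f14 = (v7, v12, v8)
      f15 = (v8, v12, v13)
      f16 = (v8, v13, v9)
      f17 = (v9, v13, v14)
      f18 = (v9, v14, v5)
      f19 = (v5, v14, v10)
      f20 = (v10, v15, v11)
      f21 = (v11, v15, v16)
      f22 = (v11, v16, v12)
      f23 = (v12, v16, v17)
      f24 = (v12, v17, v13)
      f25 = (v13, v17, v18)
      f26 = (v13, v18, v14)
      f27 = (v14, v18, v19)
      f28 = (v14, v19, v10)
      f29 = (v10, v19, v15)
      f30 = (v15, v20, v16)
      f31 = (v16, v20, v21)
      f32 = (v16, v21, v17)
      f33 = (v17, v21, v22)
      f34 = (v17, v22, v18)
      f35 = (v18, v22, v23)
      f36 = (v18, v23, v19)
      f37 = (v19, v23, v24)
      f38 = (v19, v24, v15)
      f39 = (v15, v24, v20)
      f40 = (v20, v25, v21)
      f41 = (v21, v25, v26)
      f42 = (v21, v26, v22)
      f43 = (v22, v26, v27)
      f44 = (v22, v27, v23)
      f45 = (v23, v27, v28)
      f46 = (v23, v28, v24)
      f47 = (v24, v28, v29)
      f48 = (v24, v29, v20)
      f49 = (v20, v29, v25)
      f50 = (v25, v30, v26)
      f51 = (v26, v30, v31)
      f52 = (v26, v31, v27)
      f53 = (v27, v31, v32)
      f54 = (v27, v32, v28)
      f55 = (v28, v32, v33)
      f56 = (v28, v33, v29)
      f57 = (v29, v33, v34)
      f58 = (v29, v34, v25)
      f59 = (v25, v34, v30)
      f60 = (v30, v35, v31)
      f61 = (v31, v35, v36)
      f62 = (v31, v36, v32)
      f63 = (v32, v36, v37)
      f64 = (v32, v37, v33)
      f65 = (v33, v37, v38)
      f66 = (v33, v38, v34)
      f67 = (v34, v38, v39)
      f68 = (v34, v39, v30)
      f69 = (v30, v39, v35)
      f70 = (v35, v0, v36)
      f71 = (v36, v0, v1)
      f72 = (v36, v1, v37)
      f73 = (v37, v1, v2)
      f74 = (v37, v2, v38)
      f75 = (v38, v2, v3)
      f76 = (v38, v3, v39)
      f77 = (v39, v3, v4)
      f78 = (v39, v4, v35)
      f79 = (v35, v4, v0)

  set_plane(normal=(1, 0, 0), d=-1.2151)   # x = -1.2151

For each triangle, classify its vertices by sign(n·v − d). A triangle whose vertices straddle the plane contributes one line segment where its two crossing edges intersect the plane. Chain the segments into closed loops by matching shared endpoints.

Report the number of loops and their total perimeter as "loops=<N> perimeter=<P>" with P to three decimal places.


loops=2 perimeter=7.580

Straddling triangles (24 of 80):
  (v10,v15,v11) [+-+] → (-1.2151, 2.1267, 0)–(-1.2151, 1.98777, 0.191193)  len=0.2363
  (v11,v15,v16) [+--] → (-1.2151, 1.98777, 0.191193)–(-1.2151, 1.72591, 0.5516)  len=0.4455
  (v11,v16,v12) [+-+] → (-1.2151, 1.72591, 0.5516)–(-1.2151, 1.57733, 0.503319)  len=0.1562
  (v12,v16,v17) [+-+] → (-1.2151, 1.57733, 0.503319)–(-1.2151, 1.2151, 0.385613)  len=0.3809
  (v14,v18,v19) [++-] → (-1.2151, 1.2151, -0.385613)–(-1.2151, 1.72591, -0.5516)  len=0.5371
  (v14,v19,v10) [+-+] → (-1.2151, 1.72591, -0.5516)–(-1.2151, 1.81775, -0.425204)  len=0.1562
  (v10,v19,v15) [+--] → (-1.2151, 1.81775, -0.425204)–(-1.2151, 2.1267, 0)  len=0.5256
  (v16,v21,v17) [--+] → (-1.2151, 1.01994, 0.359346)–(-1.2151, 1.2151, 0.385613)  len=0.1969
  (v17,v21,v22) [+--] → (-1.2151, 1.01994, 0.359346)–(-1.2151, 0.882893, 0.3409)  len=0.1383
  (v17,v22,v18) [+-+] → (-1.2151, 0.882893, 0.3409)–(-1.2151, 0.882893, -0.197619)  len=0.5385
  (v18,v22,v23) [+--] → (-1.2151, 0.882893, -0.197619)–(-1.2151, 0.882893, -0.3409)  len=0.1433
  (v18,v23,v19) [+--] → (-1.2151, 0.882893, -0.3409)–(-1.2151, 1.2151, -0.385613)  len=0.3352
  (v22,v26,v27) [--+] → (-1.2151, -1.2151, 0.385613)–(-1.2151, -0.882893, 0.3409)  len=0.3352
  (v22,v27,v23) [-+-] → (-1.2151, -0.882893, 0.3409)–(-1.2151, -0.882893, 0.197619)  len=0.1433
  (v23,v27,v28) [-++] → (-1.2151, -0.882893, 0.197619)–(-1.2151, -0.882893, -0.3409)  len=0.5385
  (v23,v28,v24) [-+-] → (-1.2151, -0.882893, -0.3409)–(-1.2151, -1.01994, -0.359346)  len=0.1383
  (v24,v28,v29) [-+-] → (-1.2151, -1.01994, -0.359346)–(-1.2151, -1.2151, -0.385613)  len=0.1969
  (v25,v30,v26) [-+-] → (-1.2151, -2.1267, 0)–(-1.2151, -1.81775, 0.425204)  len=0.5256
  (v26,v30,v31) [-++] → (-1.2151, -1.81775, 0.425204)–(-1.2151, -1.72591, 0.5516)  len=0.1562
  (v26,v31,v27) [-++] → (-1.2151, -1.72591, 0.5516)–(-1.2151, -1.2151, 0.385613)  len=0.5371
  (v28,v33,v29) [++-] → (-1.2151, -1.57733, -0.503319)–(-1.2151, -1.2151, -0.385613)  len=0.3809
  (v29,v33,v34) [-++] → (-1.2151, -1.57733, -0.503319)–(-1.2151, -1.72591, -0.5516)  len=0.1562
  (v29,v34,v25) [-+-] → (-1.2151, -1.72591, -0.5516)–(-1.2151, -1.98777, -0.191193)  len=0.4455
  (v25,v34,v30) [-++] → (-1.2151, -1.98777, -0.191193)–(-1.2151, -2.1267, 0)  len=0.2363

Chained into 2 loop(s):
  loop 1: 12 segments, perimeter = 3.7901
  loop 2: 12 segments, perimeter = 3.7901
Total perimeter = 7.580


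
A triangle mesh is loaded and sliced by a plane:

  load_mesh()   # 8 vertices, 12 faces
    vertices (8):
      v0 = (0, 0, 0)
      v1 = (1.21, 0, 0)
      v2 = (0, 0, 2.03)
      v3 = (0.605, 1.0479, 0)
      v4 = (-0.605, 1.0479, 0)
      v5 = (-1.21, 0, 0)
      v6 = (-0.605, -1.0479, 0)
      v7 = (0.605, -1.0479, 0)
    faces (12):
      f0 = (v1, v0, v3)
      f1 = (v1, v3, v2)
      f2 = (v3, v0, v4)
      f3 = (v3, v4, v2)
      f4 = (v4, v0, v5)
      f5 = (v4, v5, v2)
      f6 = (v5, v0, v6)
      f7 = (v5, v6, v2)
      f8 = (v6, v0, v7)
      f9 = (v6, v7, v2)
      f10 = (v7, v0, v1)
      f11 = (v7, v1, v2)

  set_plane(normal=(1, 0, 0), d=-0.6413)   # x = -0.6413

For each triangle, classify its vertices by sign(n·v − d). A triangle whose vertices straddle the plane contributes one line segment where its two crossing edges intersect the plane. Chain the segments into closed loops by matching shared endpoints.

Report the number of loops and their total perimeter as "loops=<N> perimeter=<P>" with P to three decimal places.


loops=1 perimeter=4.713

Straddling triangles (4 of 12):
  (v4,v0,v5) [++-] → (-0.6413, 0, 0)–(-0.6413, 0.985026, 0)  len=0.9850
  (v4,v5,v2) [+-+] → (-0.6413, 0.985026, 0)–(-0.6413, 0, 0.9541)  len=1.3713
  (v5,v0,v6) [-++] → (-0.6413, 0, 0)–(-0.6413, -0.985026, 0)  len=0.9850
  (v5,v6,v2) [-++] → (-0.6413, -0.985026, 0)–(-0.6413, 0, 0.9541)  len=1.3713

Chained into 1 loop(s):
  loop 1: 4 segments, perimeter = 4.7127
Total perimeter = 4.713


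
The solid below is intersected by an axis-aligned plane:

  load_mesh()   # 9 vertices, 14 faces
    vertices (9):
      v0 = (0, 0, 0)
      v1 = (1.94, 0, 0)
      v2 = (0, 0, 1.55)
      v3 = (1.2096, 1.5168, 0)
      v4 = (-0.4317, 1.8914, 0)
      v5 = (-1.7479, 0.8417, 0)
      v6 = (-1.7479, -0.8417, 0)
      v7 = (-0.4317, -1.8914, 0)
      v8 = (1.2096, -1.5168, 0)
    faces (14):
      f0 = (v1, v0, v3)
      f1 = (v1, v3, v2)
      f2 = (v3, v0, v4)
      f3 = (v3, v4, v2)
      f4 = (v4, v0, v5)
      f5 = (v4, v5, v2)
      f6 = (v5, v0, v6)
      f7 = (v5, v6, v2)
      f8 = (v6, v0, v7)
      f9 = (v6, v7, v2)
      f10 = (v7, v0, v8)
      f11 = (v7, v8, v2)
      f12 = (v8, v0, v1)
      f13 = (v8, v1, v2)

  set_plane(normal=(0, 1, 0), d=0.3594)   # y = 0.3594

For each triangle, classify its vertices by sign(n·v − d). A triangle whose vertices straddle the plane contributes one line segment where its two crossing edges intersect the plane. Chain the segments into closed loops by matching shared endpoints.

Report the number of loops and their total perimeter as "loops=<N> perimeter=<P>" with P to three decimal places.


loops=1 perimeter=7.883

Straddling triangles (8 of 14):
  (v1,v0,v3) [--+] → (0.28661, 0.3594, 0)–(1.76693, 0.3594, 0)  len=1.4803
  (v1,v3,v2) [-+-] → (1.76693, 0.3594, 0)–(0.28661, 0.3594, 1.18273)  len=1.8948
  (v3,v0,v4) [+-+] → (0.28661, 0.3594, 0)–(-0.0820308, 0.3594, 0)  len=0.3686
  (v3,v4,v2) [++-] → (-0.0820308, 0.3594, 1.25547)–(0.28661, 0.3594, 1.18273)  len=0.3757
  (v4,v0,v5) [+-+] → (-0.0820308, 0.3594, 0)–(-0.746341, 0.3594, 0)  len=0.6643
  (v4,v5,v2) [++-] → (-0.746341, 0.3594, 0.888161)–(-0.0820308, 0.3594, 1.25547)  len=0.7591
  (v5,v0,v6) [+--] → (-0.746341, 0.3594, 0)–(-1.7479, 0.3594, 0)  len=1.0016
  (v5,v6,v2) [+--] → (-1.7479, 0.3594, 0)–(-0.746341, 0.3594, 0.888161)  len=1.3386

Chained into 1 loop(s):
  loop 1: 8 segments, perimeter = 7.8831
Total perimeter = 7.883


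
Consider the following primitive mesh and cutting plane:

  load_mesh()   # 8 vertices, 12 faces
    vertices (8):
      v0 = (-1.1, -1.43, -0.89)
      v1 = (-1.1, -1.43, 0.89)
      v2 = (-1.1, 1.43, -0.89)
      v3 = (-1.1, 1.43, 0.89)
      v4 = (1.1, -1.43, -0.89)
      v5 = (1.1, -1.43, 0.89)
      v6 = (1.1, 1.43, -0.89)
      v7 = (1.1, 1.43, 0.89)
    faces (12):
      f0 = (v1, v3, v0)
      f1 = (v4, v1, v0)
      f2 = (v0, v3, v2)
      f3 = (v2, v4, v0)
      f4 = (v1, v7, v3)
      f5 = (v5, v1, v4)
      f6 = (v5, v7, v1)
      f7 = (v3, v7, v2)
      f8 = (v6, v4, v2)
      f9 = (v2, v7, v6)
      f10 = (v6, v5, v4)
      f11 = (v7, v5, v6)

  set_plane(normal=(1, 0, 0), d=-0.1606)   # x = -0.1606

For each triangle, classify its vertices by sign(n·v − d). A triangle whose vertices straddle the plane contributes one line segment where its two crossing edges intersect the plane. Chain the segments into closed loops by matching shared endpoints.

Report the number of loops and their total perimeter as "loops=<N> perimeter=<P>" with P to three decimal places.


loops=1 perimeter=9.280

Straddling triangles (8 of 12):
  (v4,v1,v0) [+--] → (-0.1606, -1.43, 0.12994)–(-0.1606, -1.43, -0.89)  len=1.0199
  (v2,v4,v0) [-+-] → (-0.1606, 0.20878, -0.89)–(-0.1606, -1.43, -0.89)  len=1.6388
  (v1,v7,v3) [-+-] → (-0.1606, -0.20878, 0.89)–(-0.1606, 1.43, 0.89)  len=1.6388
  (v5,v1,v4) [+-+] → (-0.1606, -1.43, 0.89)–(-0.1606, -1.43, 0.12994)  len=0.7601
  (v5,v7,v1) [++-] → (-0.1606, -0.20878, 0.89)–(-0.1606, -1.43, 0.89)  len=1.2212
  (v3,v7,v2) [-+-] → (-0.1606, 1.43, 0.89)–(-0.1606, 1.43, -0.12994)  len=1.0199
  (v6,v4,v2) [++-] → (-0.1606, 0.20878, -0.89)–(-0.1606, 1.43, -0.89)  len=1.2212
  (v2,v7,v6) [-++] → (-0.1606, 1.43, -0.12994)–(-0.1606, 1.43, -0.89)  len=0.7601

Chained into 1 loop(s):
  loop 1: 8 segments, perimeter = 9.2800
Total perimeter = 9.280


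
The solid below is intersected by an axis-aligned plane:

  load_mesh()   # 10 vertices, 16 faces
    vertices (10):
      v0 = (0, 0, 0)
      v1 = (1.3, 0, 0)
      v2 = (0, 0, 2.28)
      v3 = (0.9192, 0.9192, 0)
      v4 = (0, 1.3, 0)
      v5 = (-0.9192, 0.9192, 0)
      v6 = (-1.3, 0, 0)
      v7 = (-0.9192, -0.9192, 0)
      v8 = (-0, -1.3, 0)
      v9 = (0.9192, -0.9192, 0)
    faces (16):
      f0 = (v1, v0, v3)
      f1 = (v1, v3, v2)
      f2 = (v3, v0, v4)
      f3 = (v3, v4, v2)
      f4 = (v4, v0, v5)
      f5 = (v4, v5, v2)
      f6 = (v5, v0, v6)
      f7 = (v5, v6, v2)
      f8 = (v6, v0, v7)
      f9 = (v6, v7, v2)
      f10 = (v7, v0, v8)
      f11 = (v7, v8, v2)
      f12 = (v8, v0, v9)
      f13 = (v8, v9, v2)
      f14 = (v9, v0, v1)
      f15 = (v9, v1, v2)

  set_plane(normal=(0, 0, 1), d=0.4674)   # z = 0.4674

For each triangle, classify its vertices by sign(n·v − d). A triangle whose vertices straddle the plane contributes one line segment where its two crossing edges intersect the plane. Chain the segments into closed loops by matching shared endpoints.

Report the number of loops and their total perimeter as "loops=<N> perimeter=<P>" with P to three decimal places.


loops=1 perimeter=6.328

Straddling triangles (8 of 16):
  (v1,v3,v2) [--+] → (0.730764, 0.730764, 0.4674)–(1.0335, 0, 0.4674)  len=0.7910
  (v3,v4,v2) [--+] → (0, 1.0335, 0.4674)–(0.730764, 0.730764, 0.4674)  len=0.7910
  (v4,v5,v2) [--+] → (-0.730764, 0.730764, 0.4674)–(0, 1.0335, 0.4674)  len=0.7910
  (v5,v6,v2) [--+] → (-1.0335, 0, 0.4674)–(-0.730764, 0.730764, 0.4674)  len=0.7910
  (v6,v7,v2) [--+] → (-0.730764, -0.730764, 0.4674)–(-1.0335, 0, 0.4674)  len=0.7910
  (v7,v8,v2) [--+] → (0, -1.0335, 0.4674)–(-0.730764, -0.730764, 0.4674)  len=0.7910
  (v8,v9,v2) [--+] → (0.730764, -0.730764, 0.4674)–(0, -1.0335, 0.4674)  len=0.7910
  (v9,v1,v2) [--+] → (1.0335, 0, 0.4674)–(0.730764, -0.730764, 0.4674)  len=0.7910

Chained into 1 loop(s):
  loop 1: 8 segments, perimeter = 6.3279
Total perimeter = 6.328


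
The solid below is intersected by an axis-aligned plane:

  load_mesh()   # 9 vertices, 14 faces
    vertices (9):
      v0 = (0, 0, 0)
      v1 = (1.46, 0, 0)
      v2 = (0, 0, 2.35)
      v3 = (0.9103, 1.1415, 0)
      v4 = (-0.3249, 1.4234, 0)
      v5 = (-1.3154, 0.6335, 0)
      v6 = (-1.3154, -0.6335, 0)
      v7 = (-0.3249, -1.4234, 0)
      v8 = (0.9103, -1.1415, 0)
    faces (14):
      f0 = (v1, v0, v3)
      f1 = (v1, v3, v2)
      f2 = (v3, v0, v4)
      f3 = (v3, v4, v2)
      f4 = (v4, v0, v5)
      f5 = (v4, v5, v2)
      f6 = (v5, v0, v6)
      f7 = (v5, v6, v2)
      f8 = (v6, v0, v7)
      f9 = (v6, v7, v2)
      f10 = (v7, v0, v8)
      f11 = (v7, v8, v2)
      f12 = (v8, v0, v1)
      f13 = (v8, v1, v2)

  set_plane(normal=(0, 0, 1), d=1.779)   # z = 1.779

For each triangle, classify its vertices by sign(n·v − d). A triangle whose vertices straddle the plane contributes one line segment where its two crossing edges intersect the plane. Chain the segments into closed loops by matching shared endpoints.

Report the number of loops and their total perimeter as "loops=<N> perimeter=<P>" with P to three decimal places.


loops=1 perimeter=2.155

Straddling triangles (7 of 14):
  (v1,v3,v2) [--+] → (0.221184, 0.27736, 1.779)–(0.354749, 0, 1.779)  len=0.3078
  (v3,v4,v2) [--+] → (-0.0789438, 0.345856, 1.779)–(0.221184, 0.27736, 1.779)  len=0.3078
  (v4,v5,v2) [--+] → (-0.319614, 0.153927, 1.779)–(-0.0789438, 0.345856, 1.779)  len=0.3078
  (v5,v6,v2) [--+] → (-0.319614, -0.153927, 1.779)–(-0.319614, 0.153927, 1.779)  len=0.3079
  (v6,v7,v2) [--+] → (-0.0789438, -0.345856, 1.779)–(-0.319614, -0.153927, 1.779)  len=0.3078
  (v7,v8,v2) [--+] → (0.221184, -0.27736, 1.779)–(-0.0789438, -0.345856, 1.779)  len=0.3078
  (v8,v1,v2) [--+] → (0.354749, 0, 1.779)–(0.221184, -0.27736, 1.779)  len=0.3078

Chained into 1 loop(s):
  loop 1: 7 segments, perimeter = 2.1549
Total perimeter = 2.155


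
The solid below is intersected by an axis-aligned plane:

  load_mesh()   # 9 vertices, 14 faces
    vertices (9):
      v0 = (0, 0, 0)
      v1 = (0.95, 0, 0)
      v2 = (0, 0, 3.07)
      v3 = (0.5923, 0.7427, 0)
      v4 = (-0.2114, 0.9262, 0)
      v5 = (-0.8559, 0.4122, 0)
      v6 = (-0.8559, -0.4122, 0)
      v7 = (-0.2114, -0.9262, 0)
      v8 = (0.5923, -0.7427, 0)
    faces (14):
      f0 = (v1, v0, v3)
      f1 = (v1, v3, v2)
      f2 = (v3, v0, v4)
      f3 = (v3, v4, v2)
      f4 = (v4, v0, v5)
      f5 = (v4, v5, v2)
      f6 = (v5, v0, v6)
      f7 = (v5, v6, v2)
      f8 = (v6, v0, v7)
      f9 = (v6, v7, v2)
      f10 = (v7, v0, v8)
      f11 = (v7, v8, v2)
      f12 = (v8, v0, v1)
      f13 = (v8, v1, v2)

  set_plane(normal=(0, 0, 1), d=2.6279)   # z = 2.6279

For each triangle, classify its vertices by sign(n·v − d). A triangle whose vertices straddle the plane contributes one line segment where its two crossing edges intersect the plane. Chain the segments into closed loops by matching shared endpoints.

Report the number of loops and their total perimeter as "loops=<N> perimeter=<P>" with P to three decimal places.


loops=1 perimeter=0.831

Straddling triangles (7 of 14):
  (v1,v3,v2) [--+] → (0.0852951, 0.106954, 2.6279)–(0.136806, 0, 2.6279)  len=0.1187
  (v3,v4,v2) [--+] → (-0.030443, 0.133379, 2.6279)–(0.0852951, 0.106954, 2.6279)  len=0.1187
  (v4,v5,v2) [--+] → (-0.123255, 0.0593595, 2.6279)–(-0.030443, 0.133379, 2.6279)  len=0.1187
  (v5,v6,v2) [--+] → (-0.123255, -0.0593595, 2.6279)–(-0.123255, 0.0593595, 2.6279)  len=0.1187
  (v6,v7,v2) [--+] → (-0.030443, -0.133379, 2.6279)–(-0.123255, -0.0593595, 2.6279)  len=0.1187
  (v7,v8,v2) [--+] → (0.0852951, -0.106954, 2.6279)–(-0.030443, -0.133379, 2.6279)  len=0.1187
  (v8,v1,v2) [--+] → (0.136806, 0, 2.6279)–(0.0852951, -0.106954, 2.6279)  len=0.1187

Chained into 1 loop(s):
  loop 1: 7 segments, perimeter = 0.8310
Total perimeter = 0.831


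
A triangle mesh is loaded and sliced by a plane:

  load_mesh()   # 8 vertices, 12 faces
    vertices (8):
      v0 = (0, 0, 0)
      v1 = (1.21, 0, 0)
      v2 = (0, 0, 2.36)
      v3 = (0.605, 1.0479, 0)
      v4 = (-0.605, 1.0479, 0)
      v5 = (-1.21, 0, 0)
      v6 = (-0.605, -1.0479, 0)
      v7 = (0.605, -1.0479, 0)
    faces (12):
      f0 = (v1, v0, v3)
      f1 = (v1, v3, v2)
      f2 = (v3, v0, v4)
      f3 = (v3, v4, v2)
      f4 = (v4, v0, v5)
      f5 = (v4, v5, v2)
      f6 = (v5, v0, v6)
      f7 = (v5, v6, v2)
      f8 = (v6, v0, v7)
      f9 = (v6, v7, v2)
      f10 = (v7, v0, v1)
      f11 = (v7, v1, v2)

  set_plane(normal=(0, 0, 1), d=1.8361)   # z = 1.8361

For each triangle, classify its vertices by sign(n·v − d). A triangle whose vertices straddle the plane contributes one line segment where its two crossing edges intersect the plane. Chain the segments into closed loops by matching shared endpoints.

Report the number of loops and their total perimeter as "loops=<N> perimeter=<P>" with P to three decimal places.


loops=1 perimeter=1.612

Straddling triangles (6 of 12):
  (v1,v3,v2) [--+] → (0.134305, 0.232625, 1.8361)–(0.26861, 0, 1.8361)  len=0.2686
  (v3,v4,v2) [--+] → (-0.134305, 0.232625, 1.8361)–(0.134305, 0.232625, 1.8361)  len=0.2686
  (v4,v5,v2) [--+] → (-0.26861, 0, 1.8361)–(-0.134305, 0.232625, 1.8361)  len=0.2686
  (v5,v6,v2) [--+] → (-0.134305, -0.232625, 1.8361)–(-0.26861, 0, 1.8361)  len=0.2686
  (v6,v7,v2) [--+] → (0.134305, -0.232625, 1.8361)–(-0.134305, -0.232625, 1.8361)  len=0.2686
  (v7,v1,v2) [--+] → (0.26861, 0, 1.8361)–(0.134305, -0.232625, 1.8361)  len=0.2686

Chained into 1 loop(s):
  loop 1: 6 segments, perimeter = 1.6117
Total perimeter = 1.612


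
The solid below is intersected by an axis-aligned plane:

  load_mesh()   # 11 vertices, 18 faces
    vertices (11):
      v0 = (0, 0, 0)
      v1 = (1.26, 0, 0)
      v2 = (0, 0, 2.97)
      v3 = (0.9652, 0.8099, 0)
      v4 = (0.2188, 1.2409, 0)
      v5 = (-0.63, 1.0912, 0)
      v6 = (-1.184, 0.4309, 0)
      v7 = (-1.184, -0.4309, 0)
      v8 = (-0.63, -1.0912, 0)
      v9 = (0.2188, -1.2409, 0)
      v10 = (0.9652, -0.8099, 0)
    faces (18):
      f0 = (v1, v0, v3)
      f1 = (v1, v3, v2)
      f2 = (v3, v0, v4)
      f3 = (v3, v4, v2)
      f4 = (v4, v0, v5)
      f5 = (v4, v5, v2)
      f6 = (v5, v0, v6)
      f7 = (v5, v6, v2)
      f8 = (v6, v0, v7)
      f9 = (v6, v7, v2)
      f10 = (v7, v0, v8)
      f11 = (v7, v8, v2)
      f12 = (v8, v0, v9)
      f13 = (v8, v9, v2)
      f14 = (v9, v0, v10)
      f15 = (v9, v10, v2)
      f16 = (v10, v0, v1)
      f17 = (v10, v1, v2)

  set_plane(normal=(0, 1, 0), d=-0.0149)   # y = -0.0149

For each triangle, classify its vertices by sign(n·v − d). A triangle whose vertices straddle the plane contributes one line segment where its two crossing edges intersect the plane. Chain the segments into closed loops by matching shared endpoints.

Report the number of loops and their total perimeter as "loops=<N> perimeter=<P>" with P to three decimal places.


Straddling triangles (10 of 18):
  (v6,v0,v7) [++-] → (-0.0409413, -0.0149, 0)–(-1.184, -0.0149, 0)  len=1.1431
  (v6,v7,v2) [+-+] → (-1.184, -0.0149, 0)–(-0.0409413, -0.0149, 2.8673)  len=3.0867
  (v7,v0,v8) [-+-] → (-0.0409413, -0.0149, 0)–(-0.00860246, -0.0149, 0)  len=0.0323
  (v7,v8,v2) [--+] → (-0.00860246, -0.0149, 2.92945)–(-0.0409413, -0.0149, 2.8673)  len=0.0701
  (v8,v0,v9) [-+-] → (-0.00860246, -0.0149, 0)–(0.00262722, -0.0149, 0)  len=0.0112
  (v8,v9,v2) [--+] → (0.00262722, -0.0149, 2.93434)–(-0.00860246, -0.0149, 2.92945)  len=0.0122
  (v9,v0,v10) [-+-] → (0.00262722, -0.0149, 0)–(0.0177571, -0.0149, 0)  len=0.0151
  (v9,v10,v2) [--+] → (0.0177571, -0.0149, 2.91536)–(0.00262722, -0.0149, 2.93434)  len=0.0243
  (v10,v0,v1) [-++] → (0.0177571, -0.0149, 0)–(1.25458, -0.0149, 0)  len=1.2368
  (v10,v1,v2) [-++] → (1.25458, -0.0149, 0)–(0.0177571, -0.0149, 2.91536)  len=3.1669

Chained into 1 loop(s):
  loop 1: 10 segments, perimeter = 8.7988
Total perimeter = 8.799

loops=1 perimeter=8.799


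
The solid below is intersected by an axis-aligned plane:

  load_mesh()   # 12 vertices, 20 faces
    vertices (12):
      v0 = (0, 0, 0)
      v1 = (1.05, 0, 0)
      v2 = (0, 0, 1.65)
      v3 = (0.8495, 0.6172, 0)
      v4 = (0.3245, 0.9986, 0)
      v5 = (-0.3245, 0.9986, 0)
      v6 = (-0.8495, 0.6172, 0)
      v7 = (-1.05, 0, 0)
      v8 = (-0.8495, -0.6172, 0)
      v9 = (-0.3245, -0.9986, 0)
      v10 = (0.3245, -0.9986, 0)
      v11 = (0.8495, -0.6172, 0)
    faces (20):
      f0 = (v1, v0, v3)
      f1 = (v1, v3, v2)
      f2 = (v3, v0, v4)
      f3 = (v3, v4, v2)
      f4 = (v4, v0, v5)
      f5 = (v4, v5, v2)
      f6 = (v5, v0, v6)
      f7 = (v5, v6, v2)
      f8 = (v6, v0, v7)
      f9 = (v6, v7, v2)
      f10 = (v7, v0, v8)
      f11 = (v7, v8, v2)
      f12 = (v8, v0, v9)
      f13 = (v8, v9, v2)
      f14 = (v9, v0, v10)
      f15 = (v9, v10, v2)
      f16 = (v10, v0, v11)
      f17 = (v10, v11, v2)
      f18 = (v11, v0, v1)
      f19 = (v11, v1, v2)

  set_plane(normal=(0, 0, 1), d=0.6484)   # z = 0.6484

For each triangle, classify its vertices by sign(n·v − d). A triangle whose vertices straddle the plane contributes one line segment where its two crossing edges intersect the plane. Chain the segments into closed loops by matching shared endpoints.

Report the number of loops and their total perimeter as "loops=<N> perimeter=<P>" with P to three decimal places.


Straddling triangles (10 of 20):
  (v1,v3,v2) [--+] → (0.515672, 0.374659, 0.6484)–(0.637382, 0, 0.6484)  len=0.3939
  (v3,v4,v2) [--+] → (0.196981, 0.60618, 0.6484)–(0.515672, 0.374659, 0.6484)  len=0.3939
  (v4,v5,v2) [--+] → (-0.196981, 0.60618, 0.6484)–(0.196981, 0.60618, 0.6484)  len=0.3940
  (v5,v6,v2) [--+] → (-0.515672, 0.374659, 0.6484)–(-0.196981, 0.60618, 0.6484)  len=0.3939
  (v6,v7,v2) [--+] → (-0.637382, 0, 0.6484)–(-0.515672, 0.374659, 0.6484)  len=0.3939
  (v7,v8,v2) [--+] → (-0.515672, -0.374659, 0.6484)–(-0.637382, 0, 0.6484)  len=0.3939
  (v8,v9,v2) [--+] → (-0.196981, -0.60618, 0.6484)–(-0.515672, -0.374659, 0.6484)  len=0.3939
  (v9,v10,v2) [--+] → (0.196981, -0.60618, 0.6484)–(-0.196981, -0.60618, 0.6484)  len=0.3940
  (v10,v11,v2) [--+] → (0.515672, -0.374659, 0.6484)–(0.196981, -0.60618, 0.6484)  len=0.3939
  (v11,v1,v2) [--+] → (0.637382, 0, 0.6484)–(0.515672, -0.374659, 0.6484)  len=0.3939

Chained into 1 loop(s):
  loop 1: 10 segments, perimeter = 3.9393
Total perimeter = 3.939

loops=1 perimeter=3.939


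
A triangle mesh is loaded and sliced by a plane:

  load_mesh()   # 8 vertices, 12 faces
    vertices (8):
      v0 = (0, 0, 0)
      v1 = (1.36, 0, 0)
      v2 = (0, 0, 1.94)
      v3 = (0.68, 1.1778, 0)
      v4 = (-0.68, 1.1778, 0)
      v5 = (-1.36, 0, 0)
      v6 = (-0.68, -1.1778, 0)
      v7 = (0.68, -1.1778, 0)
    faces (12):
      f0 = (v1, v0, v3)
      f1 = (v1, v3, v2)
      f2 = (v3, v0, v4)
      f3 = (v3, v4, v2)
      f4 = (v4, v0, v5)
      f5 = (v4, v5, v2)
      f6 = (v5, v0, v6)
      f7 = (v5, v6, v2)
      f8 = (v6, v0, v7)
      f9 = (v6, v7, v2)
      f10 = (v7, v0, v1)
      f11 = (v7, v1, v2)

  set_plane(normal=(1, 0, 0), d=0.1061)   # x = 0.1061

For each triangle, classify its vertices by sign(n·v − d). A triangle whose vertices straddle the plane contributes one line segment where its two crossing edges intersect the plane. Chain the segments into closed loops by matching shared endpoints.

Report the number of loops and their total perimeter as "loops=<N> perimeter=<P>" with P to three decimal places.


Straddling triangles (8 of 12):
  (v1,v0,v3) [+-+] → (0.1061, 0, 0)–(0.1061, 0.183771, 0)  len=0.1838
  (v1,v3,v2) [++-] → (0.1061, 0.183771, 1.6373)–(0.1061, 0, 1.78865)  len=0.2381
  (v3,v0,v4) [+--] → (0.1061, 0.183771, 0)–(0.1061, 1.1778, 0)  len=0.9940
  (v3,v4,v2) [+--] → (0.1061, 1.1778, 0)–(0.1061, 0.183771, 1.6373)  len=1.9154
  (v6,v0,v7) [--+] → (0.1061, -0.183771, 0)–(0.1061, -1.1778, 0)  len=0.9940
  (v6,v7,v2) [-+-] → (0.1061, -1.1778, 0)–(0.1061, -0.183771, 1.6373)  len=1.9154
  (v7,v0,v1) [+-+] → (0.1061, -0.183771, 0)–(0.1061, 0, 0)  len=0.1838
  (v7,v1,v2) [++-] → (0.1061, 0, 1.78865)–(0.1061, -0.183771, 1.6373)  len=0.2381

Chained into 1 loop(s):
  loop 1: 8 segments, perimeter = 6.6626
Total perimeter = 6.663

loops=1 perimeter=6.663


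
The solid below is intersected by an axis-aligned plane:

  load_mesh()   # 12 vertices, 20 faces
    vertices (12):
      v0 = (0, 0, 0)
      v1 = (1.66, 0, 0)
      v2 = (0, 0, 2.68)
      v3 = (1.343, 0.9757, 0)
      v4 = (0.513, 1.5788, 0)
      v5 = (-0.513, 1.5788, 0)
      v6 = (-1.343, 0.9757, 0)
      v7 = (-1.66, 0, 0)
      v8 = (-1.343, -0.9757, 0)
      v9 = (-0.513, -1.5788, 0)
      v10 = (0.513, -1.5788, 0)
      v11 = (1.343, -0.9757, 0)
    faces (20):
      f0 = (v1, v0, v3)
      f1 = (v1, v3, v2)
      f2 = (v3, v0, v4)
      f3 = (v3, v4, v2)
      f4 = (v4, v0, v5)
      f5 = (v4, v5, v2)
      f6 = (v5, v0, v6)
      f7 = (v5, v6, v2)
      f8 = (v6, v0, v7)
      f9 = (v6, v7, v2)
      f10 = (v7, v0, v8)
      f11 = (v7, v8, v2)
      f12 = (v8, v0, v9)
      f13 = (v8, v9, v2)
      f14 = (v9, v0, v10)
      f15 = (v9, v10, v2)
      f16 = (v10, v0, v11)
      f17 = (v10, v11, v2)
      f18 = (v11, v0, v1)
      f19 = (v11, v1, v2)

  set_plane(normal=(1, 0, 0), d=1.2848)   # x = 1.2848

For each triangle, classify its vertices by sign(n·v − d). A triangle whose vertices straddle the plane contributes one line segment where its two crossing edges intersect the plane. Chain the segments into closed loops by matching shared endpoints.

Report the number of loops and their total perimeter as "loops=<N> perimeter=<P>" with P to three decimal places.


loops=1 perimeter=4.431

Straddling triangles (8 of 20):
  (v1,v0,v3) [+-+] → (1.2848, 0, 0)–(1.2848, 0.933417, 0)  len=0.9334
  (v1,v3,v2) [++-] → (1.2848, 0.933417, 0.11614)–(1.2848, 0, 0.605745)  len=1.0540
  (v3,v0,v4) [+--] → (1.2848, 0.933417, 0)–(1.2848, 1.01799, 0)  len=0.0846
  (v3,v4,v2) [+--] → (1.2848, 1.01799, 0)–(1.2848, 0.933417, 0.11614)  len=0.1437
  (v10,v0,v11) [--+] → (1.2848, -0.933417, 0)–(1.2848, -1.01799, 0)  len=0.0846
  (v10,v11,v2) [-+-] → (1.2848, -1.01799, 0)–(1.2848, -0.933417, 0.11614)  len=0.1437
  (v11,v0,v1) [+-+] → (1.2848, -0.933417, 0)–(1.2848, 0, 0)  len=0.9334
  (v11,v1,v2) [++-] → (1.2848, 0, 0.605745)–(1.2848, -0.933417, 0.11614)  len=1.0540

Chained into 1 loop(s):
  loop 1: 8 segments, perimeter = 4.4314
Total perimeter = 4.431


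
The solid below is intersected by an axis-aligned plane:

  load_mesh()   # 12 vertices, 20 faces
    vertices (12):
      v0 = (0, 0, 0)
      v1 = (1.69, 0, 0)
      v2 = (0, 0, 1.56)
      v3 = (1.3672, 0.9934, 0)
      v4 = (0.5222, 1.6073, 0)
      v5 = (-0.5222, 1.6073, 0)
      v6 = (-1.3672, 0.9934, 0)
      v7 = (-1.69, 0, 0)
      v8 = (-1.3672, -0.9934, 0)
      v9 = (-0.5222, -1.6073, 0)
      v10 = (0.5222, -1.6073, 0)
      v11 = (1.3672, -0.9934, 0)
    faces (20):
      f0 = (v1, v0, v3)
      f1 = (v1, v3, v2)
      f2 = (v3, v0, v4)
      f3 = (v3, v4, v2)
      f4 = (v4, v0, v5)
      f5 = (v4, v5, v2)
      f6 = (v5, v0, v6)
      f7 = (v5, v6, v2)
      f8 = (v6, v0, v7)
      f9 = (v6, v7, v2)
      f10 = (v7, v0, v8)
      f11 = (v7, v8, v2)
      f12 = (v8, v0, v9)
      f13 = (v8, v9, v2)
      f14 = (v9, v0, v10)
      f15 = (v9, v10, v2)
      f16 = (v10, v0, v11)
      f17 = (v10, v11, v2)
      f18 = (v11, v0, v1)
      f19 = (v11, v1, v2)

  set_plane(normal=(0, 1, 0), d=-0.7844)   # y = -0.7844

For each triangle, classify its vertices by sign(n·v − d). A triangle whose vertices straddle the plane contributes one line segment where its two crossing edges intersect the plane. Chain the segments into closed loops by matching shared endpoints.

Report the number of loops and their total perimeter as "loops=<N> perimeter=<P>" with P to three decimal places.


Straddling triangles (10 of 20):
  (v7,v0,v8) [++-] → (-1.07956, -0.7844, 0)–(-1.43511, -0.7844, 0)  len=0.3556
  (v7,v8,v2) [+-+] → (-1.43511, -0.7844, 0)–(-1.07956, -0.7844, 0.328206)  len=0.4839
  (v8,v0,v9) [-+-] → (-1.07956, -0.7844, 0)–(-0.254846, -0.7844, 0)  len=0.8247
  (v8,v9,v2) [--+] → (-0.254846, -0.7844, 0.798684)–(-1.07956, -0.7844, 0.328206)  len=0.9495
  (v9,v0,v10) [-+-] → (-0.254846, -0.7844, 0)–(0.254846, -0.7844, 0)  len=0.5097
  (v9,v10,v2) [--+] → (0.254846, -0.7844, 0.798684)–(-0.254846, -0.7844, 0.798684)  len=0.5097
  (v10,v0,v11) [-+-] → (0.254846, -0.7844, 0)–(1.07956, -0.7844, 0)  len=0.8247
  (v10,v11,v2) [--+] → (1.07956, -0.7844, 0.328206)–(0.254846, -0.7844, 0.798684)  len=0.9495
  (v11,v0,v1) [-++] → (1.07956, -0.7844, 0)–(1.43511, -0.7844, 0)  len=0.3556
  (v11,v1,v2) [-++] → (1.43511, -0.7844, 0)–(1.07956, -0.7844, 0.328206)  len=0.4839

Chained into 1 loop(s):
  loop 1: 10 segments, perimeter = 6.2466
Total perimeter = 6.247

loops=1 perimeter=6.247
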